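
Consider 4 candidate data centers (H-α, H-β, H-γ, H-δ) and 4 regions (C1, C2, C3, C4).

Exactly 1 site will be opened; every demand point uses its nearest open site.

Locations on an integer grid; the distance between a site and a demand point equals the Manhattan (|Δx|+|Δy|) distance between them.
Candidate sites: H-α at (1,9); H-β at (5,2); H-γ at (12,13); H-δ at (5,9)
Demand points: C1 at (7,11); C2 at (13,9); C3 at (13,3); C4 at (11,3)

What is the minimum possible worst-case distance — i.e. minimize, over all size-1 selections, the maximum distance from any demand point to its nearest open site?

11

Open {H-γ}.
  Farthest demand point is C3 at distance 11 (to H-γ); all others are ≤ 11.
With {H-δ} the worst case is 14.
With {H-β} the worst case is 15.
No size-1 selection achieves below 11.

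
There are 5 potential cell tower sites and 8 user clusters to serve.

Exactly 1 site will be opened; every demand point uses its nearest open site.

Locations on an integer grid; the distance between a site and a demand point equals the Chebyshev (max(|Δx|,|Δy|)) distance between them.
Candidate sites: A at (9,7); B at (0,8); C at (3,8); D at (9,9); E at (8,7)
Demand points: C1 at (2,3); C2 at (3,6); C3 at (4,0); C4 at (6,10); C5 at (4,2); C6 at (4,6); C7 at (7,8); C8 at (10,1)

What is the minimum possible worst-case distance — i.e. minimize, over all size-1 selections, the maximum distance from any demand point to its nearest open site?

Open {A}.
  Farthest demand point is C1 at distance 7 (to A); all others are ≤ 7.
With {E} the worst case is 7.
With {C} the worst case is 8.
No size-1 selection achieves below 7.

7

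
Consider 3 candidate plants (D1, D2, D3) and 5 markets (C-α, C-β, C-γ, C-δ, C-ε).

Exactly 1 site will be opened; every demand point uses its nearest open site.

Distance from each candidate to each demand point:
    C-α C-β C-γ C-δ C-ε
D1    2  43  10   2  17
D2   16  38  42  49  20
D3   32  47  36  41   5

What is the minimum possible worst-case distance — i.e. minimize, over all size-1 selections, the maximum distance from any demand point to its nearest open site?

Open {D1}.
  Farthest demand point is C-β at distance 43 (to D1); all others are ≤ 43.
With {D3} the worst case is 47.
With {D2} the worst case is 49.
No size-1 selection achieves below 43.

43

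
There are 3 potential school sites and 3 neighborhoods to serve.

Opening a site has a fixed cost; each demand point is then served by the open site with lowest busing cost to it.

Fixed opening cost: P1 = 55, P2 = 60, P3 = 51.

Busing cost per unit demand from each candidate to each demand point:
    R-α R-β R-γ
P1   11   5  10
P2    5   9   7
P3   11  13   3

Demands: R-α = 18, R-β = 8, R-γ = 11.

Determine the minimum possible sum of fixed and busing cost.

Open {P2}: assign each demand point to its cheapest open site.
  R-α→P2 18×5=90, R-β→P2 8×9=72, R-γ→P2 11×7=77
  busing cost 239, fixed 60 → total 299.
Compare {P2, P3}: busing cost 195 + fixed 111 = 306.
Compare {P1, P2}: busing cost 207 + fixed 115 = 322.
Compare {P1, P2, P3}: busing cost 163 + fixed 166 = 329.
All other subsets cost ≥ 306. Minimum total cost: 299.

299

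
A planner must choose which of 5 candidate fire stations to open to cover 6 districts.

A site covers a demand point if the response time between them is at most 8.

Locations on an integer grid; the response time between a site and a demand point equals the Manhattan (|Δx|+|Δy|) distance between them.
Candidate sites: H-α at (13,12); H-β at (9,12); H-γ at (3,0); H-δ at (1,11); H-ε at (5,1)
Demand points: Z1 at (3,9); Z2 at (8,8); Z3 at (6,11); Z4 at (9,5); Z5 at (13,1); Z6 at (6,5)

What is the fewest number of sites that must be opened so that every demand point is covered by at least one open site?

3

Coverage sets (demand points within 8 of each site):
  H-α: {Z3}
  H-β: {Z2, Z3, Z4}
  H-γ: {Z6}
  H-δ: {Z1, Z3}
  H-ε: {Z4, Z5, Z6}
No 2 sites suffice: every size-2 union leaves at least one demand point uncovered.
But {H-β, H-δ, H-ε} covers everything, so the minimum is 3.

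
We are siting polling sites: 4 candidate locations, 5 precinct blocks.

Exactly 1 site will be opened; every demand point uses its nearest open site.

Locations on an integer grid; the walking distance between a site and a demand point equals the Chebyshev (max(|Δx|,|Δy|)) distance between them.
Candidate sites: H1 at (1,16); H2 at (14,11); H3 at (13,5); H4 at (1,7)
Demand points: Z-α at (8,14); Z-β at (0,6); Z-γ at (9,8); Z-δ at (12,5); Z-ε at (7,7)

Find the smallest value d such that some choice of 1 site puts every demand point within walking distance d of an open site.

11

Open {H1}.
  Farthest demand point is Z-δ at walking distance 11 (to H1); all others are ≤ 11.
With {H4} the worst case is 11.
With {H3} the worst case is 13.
No size-1 selection achieves below 11.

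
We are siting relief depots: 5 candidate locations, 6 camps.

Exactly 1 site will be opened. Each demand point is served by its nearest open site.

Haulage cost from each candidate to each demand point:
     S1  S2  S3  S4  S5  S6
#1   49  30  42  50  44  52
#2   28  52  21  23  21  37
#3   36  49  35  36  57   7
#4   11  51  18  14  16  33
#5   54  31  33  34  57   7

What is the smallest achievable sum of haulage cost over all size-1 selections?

143

Open {#4}.
  S1→#4 11, S2→#4 51, S3→#4 18, S4→#4 14, S5→#4 16, S6→#4 33  ⇒ total 143.
Compare {#2}: total 182.
Compare {#5}: total 216.
No size-1 selection does better; minimum is 143.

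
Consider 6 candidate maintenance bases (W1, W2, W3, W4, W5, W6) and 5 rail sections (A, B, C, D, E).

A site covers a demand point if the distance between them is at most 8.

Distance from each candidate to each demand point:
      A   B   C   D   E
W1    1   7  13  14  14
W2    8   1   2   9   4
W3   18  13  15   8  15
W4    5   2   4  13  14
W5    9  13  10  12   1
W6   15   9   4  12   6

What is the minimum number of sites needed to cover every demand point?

2

Coverage sets (demand points within 8 of each site):
  W1: {A, B}
  W2: {A, B, C, E}
  W3: {D}
  W4: {A, B, C}
  W5: {E}
  W6: {C, E}
No single site covers all 5 demand points.
But {W2, W3} covers everything, so the minimum is 2.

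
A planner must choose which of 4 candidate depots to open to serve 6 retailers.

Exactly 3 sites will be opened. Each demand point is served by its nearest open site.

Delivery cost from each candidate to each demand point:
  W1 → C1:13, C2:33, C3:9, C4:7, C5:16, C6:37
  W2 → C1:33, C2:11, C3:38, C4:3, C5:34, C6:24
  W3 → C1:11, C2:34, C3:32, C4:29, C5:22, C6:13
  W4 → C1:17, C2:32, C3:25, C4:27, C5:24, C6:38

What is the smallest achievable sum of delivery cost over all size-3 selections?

63

Open {W1, W2, W3}.
  C1→W3 11, C2→W2 11, C3→W1 9, C4→W2 3, C5→W1 16, C6→W3 13  ⇒ total 63.
Compare {W1, W2, W4}: total 76.
Compare {W2, W3, W4}: total 85.
No size-3 selection does better; minimum is 63.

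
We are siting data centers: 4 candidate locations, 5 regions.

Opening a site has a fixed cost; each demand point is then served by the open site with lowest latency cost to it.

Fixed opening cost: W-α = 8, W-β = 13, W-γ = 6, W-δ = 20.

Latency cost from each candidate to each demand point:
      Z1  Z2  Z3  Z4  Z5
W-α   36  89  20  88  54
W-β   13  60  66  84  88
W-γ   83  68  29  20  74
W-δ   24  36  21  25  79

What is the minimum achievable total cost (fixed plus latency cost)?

Open {W-α, W-δ}: assign each demand point to its cheapest open site.
  Z1→W-δ 24, Z2→W-δ 36, Z3→W-α 20, Z4→W-δ 25, Z5→W-α 54
  latency cost 159, fixed 28 → total 187.
Compare {W-α, W-γ, W-δ}: latency cost 154 + fixed 34 = 188.
Compare {W-α, W-β, W-δ}: latency cost 148 + fixed 41 = 189.
Compare {W-α, W-β, W-γ, W-δ}: latency cost 143 + fixed 47 = 190.
All other subsets cost ≥ 188. Minimum total cost: 187.

187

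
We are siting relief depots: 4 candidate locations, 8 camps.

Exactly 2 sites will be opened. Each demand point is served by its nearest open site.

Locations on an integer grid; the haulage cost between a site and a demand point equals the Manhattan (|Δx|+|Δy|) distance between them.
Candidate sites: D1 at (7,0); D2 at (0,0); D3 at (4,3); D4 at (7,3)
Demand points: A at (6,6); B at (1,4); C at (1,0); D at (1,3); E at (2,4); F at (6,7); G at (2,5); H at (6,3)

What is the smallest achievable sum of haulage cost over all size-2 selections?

28

Open {D2, D3}.
  A→D3 5, B→D3 4, C→D2 1, D→D3 3, E→D3 3, F→D3 6, G→D3 4, H→D3 2  ⇒ total 28.
Compare {D3, D4}: total 30.
Compare {D1, D3}: total 33.
No size-2 selection does better; minimum is 28.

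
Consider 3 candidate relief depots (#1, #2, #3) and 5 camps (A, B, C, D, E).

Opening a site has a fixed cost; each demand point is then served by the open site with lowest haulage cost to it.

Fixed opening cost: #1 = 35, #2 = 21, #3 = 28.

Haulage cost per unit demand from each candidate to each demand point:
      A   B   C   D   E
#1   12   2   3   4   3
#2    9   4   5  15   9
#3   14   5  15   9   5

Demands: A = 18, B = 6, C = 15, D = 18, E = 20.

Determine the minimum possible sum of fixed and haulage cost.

407

Open {#1, #2}: assign each demand point to its cheapest open site.
  A→#2 18×9=162, B→#1 6×2=12, C→#1 15×3=45, D→#1 18×4=72, E→#1 20×3=60
  haulage cost 351, fixed 56 → total 407.
Compare {#1, #2, #3}: haulage cost 351 + fixed 84 = 435.
Compare {#1}: haulage cost 405 + fixed 35 = 440.
Compare {#1, #3}: haulage cost 405 + fixed 63 = 468.
All other subsets cost ≥ 435. Minimum total cost: 407.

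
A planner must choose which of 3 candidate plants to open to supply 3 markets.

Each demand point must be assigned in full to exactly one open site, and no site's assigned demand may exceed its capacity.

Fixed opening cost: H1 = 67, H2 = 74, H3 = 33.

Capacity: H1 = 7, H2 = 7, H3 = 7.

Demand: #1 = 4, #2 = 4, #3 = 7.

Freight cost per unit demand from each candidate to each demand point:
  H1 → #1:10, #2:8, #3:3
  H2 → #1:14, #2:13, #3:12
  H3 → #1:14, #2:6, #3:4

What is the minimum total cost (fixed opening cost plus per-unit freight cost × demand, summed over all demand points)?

275

Open {H1, H2, H3}; cheapest assignment that respects the capacities:
  H1 (cap 7, load 7): #3 — cost 7×3 = 21
  H2 (cap 7, load 4): #1 — cost 4×14 = 56
  H3 (cap 7, load 4): #2 — cost 4×6 = 24
  Shipping 101, fixed 174 → total 275.
  Any other capacity-feasible assignment to {H1, H2, H3} ships for at least 101.
Total demand is 15 and no other set of sites has combined capacity ≥ 15, so {H1, H2, H3} is the only feasible choice of open sites. Minimum: 275.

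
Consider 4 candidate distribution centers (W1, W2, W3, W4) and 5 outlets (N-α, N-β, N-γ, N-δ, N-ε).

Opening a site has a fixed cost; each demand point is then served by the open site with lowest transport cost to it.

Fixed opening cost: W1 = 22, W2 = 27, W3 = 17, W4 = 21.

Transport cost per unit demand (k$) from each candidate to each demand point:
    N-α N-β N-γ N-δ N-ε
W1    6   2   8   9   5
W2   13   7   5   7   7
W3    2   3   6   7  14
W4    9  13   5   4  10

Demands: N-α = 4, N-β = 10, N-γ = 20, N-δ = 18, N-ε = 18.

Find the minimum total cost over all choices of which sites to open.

Open {W1, W4}: assign each demand point to its cheapest open site.
  N-α→W1 4×6=24, N-β→W1 10×2=20, N-γ→W4 20×5=100, N-δ→W4 18×4=72, N-ε→W1 18×5=90
  transport cost 306, fixed 43 → total 349.
Compare {W1, W3, W4}: transport cost 290 + fixed 60 = 350.
Compare {W1, W2, W4}: transport cost 306 + fixed 70 = 376.
Compare {W1, W2, W3, W4}: transport cost 290 + fixed 87 = 377.
All other subsets cost ≥ 350. Minimum total cost: 349.

349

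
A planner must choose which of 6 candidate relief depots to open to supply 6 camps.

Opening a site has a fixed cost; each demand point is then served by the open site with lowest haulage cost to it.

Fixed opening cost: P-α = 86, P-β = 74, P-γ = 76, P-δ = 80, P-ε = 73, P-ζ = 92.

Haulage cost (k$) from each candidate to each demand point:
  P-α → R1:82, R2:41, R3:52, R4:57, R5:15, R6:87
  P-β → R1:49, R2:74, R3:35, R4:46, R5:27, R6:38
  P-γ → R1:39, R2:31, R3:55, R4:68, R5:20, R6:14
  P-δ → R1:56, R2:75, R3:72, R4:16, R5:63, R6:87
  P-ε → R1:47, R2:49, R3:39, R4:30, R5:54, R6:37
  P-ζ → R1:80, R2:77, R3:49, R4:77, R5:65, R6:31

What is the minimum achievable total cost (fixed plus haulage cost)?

303

Open {P-γ}: assign each demand point to its cheapest open site.
  R1→P-γ 39, R2→P-γ 31, R3→P-γ 55, R4→P-γ 68, R5→P-γ 20, R6→P-γ 14
  haulage cost 227, fixed 76 → total 303.
Compare {P-γ, P-ε}: haulage cost 173 + fixed 149 = 322.
Compare {P-ε}: haulage cost 256 + fixed 73 = 329.
Compare {P-γ, P-δ}: haulage cost 175 + fixed 156 = 331.
All other subsets cost ≥ 322. Minimum total cost: 303.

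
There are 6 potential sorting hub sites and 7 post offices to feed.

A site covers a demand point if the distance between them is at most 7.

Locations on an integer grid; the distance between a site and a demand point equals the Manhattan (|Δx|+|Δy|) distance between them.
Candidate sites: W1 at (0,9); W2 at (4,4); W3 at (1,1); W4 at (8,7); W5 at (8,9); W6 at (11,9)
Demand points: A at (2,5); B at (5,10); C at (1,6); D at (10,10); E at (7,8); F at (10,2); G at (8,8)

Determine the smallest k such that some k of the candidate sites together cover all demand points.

Coverage sets (demand points within 7 of each site):
  W1: {A, B, C}
  W2: {A, B, C, E}
  W3: {A, C}
  W4: {B, D, E, F, G}
  W5: {B, D, E, G}
  W6: {B, D, E, G}
No single site covers all 7 demand points.
But {W1, W4} covers everything, so the minimum is 2.

2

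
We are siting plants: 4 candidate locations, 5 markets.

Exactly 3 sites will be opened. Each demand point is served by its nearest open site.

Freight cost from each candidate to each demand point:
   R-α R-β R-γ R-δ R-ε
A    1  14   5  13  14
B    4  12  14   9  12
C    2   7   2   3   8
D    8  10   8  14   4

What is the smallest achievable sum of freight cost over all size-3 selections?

Open {A, C, D}.
  R-α→A 1, R-β→C 7, R-γ→C 2, R-δ→C 3, R-ε→D 4  ⇒ total 17.
Compare {B, C, D}: total 18.
Compare {A, B, C}: total 21.
No size-3 selection does better; minimum is 17.

17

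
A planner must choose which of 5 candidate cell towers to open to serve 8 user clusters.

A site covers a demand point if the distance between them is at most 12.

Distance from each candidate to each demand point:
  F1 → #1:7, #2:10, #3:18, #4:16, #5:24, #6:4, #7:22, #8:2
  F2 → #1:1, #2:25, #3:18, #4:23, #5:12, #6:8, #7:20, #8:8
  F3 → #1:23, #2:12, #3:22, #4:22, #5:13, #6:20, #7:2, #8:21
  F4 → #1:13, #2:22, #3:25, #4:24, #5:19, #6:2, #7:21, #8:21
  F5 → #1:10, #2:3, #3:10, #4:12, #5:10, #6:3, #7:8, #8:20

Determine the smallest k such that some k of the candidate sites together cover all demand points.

2

Coverage sets (demand points within 12 of each site):
  F1: {#1, #2, #6, #8}
  F2: {#1, #5, #6, #8}
  F3: {#2, #7}
  F4: {#6}
  F5: {#1, #2, #3, #4, #5, #6, #7}
No single site covers all 8 demand points.
But {F1, F5} covers everything, so the minimum is 2.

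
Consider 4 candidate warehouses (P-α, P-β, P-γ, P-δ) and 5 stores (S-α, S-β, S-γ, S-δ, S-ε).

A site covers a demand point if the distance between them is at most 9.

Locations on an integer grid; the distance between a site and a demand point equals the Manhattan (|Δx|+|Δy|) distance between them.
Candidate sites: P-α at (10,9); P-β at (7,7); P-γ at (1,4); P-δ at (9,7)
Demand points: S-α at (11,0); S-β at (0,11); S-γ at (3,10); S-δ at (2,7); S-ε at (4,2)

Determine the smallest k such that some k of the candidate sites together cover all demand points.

Coverage sets (demand points within 9 of each site):
  P-α: {S-γ}
  P-β: {S-γ, S-δ, S-ε}
  P-γ: {S-β, S-γ, S-δ, S-ε}
  P-δ: {S-α, S-γ, S-δ}
No single site covers all 5 demand points.
But {P-γ, P-δ} covers everything, so the minimum is 2.

2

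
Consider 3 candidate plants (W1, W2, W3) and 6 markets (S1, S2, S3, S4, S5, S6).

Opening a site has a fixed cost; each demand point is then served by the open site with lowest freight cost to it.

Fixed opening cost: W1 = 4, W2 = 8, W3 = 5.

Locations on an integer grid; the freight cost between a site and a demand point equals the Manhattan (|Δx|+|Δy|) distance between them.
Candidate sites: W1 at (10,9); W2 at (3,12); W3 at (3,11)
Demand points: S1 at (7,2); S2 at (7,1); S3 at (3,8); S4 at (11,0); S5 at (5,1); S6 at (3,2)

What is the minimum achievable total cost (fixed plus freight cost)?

Open {W1, W3}: assign each demand point to its cheapest open site.
  S1→W1 10, S2→W1 11, S3→W3 3, S4→W1 10, S5→W3 12, S6→W3 9
  freight cost 55, fixed 9 → total 64.
Compare {W1}: freight cost 66 + fixed 4 = 70.
Compare {W1, W2}: freight cost 58 + fixed 12 = 70.
Compare {W1, W2, W3}: freight cost 55 + fixed 17 = 72.
All other subsets cost ≥ 70. Minimum total cost: 64.

64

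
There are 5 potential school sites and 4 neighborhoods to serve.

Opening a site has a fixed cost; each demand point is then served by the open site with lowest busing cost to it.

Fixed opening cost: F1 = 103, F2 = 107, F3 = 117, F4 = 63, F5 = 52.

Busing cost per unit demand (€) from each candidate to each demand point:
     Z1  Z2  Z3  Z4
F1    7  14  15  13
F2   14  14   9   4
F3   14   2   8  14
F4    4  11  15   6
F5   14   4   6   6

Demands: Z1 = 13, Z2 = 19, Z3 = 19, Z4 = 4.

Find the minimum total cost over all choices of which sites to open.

Open {F4, F5}: assign each demand point to its cheapest open site.
  Z1→F4 13×4=52, Z2→F5 19×4=76, Z3→F5 19×6=114, Z4→F4 4×6=24
  busing cost 266, fixed 115 → total 381.
Compare {F3, F4}: busing cost 266 + fixed 180 = 446.
Compare {F5}: busing cost 396 + fixed 52 = 448.
Compare {F1, F5}: busing cost 305 + fixed 155 = 460.
All other subsets cost ≥ 446. Minimum total cost: 381.

381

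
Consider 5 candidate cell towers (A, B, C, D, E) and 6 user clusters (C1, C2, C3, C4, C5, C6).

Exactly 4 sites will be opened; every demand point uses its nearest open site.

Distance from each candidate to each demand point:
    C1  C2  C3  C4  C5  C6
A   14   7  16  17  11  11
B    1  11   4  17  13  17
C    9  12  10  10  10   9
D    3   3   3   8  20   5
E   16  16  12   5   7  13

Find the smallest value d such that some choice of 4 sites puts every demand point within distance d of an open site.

Open {A, B, D, E}.
  Farthest demand point is C5 at distance 7 (to E); all others are ≤ 7.
With {A, C, D, E} the worst case is 7.
With {B, C, D, E} the worst case is 7.
No size-4 selection achieves below 7.

7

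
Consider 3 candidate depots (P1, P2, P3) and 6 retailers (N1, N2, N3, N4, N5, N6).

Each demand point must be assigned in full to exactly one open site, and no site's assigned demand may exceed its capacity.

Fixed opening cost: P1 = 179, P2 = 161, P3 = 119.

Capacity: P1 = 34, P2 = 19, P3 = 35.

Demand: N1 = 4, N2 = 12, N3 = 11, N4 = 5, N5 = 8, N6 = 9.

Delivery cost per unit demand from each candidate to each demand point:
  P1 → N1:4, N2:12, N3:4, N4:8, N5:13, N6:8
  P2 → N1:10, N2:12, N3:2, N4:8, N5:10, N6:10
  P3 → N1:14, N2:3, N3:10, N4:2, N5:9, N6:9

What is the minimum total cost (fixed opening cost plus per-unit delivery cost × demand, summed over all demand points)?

Open {P2, P3}; cheapest assignment that respects the capacities:
  P2 (cap 19, load 15): N1, N3 — cost 4×10 + 11×2 = 62
  P3 (cap 35, load 34): N2, N4, N5, N6 — cost 12×3 + 5×2 + 8×9 + 9×9 = 199
  Shipping 261, fixed 280 → total 541.
  Any other capacity-feasible assignment to {P2, P3} ships for at least 261.
Compare {P1, P3}: its best feasible assignment gives total 548.
Compare {P1, P2, P3}: its best feasible assignment gives total 687.
Every other set of open sites that can feasibly serve all demand totals ≥ 548 even under its best assignment. Minimum: 541.

541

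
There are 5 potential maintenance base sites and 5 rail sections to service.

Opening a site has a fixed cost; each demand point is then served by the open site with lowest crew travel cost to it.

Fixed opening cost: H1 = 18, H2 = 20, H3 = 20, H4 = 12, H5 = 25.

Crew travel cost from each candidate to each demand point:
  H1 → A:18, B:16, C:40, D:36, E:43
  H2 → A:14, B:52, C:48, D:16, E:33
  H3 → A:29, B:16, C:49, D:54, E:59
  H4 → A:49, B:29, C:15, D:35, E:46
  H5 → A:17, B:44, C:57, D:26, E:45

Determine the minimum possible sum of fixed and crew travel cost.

Open {H2, H4}: assign each demand point to its cheapest open site.
  A→H2 14, B→H4 29, C→H4 15, D→H2 16, E→H2 33
  crew travel cost 107, fixed 32 → total 139.
Compare {H1, H2, H4}: crew travel cost 94 + fixed 50 = 144.
Compare {H2, H3, H4}: crew travel cost 94 + fixed 52 = 146.
Compare {H1, H2}: crew travel cost 119 + fixed 38 = 157.
All other subsets cost ≥ 144. Minimum total cost: 139.

139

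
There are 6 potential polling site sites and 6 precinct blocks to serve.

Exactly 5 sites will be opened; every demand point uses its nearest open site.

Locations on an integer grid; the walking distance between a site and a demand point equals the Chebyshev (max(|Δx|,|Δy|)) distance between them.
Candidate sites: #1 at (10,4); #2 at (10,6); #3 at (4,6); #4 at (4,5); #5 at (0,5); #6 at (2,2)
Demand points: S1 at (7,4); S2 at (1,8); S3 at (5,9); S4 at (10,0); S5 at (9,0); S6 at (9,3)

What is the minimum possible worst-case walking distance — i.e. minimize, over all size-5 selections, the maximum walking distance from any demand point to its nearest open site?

Open {#1, #2, #3, #4, #5}.
  Farthest demand point is S4 at walking distance 4 (to #1); all others are ≤ 4.
With {#1, #2, #3, #4, #6} the worst case is 4.
With {#1, #2, #3, #5, #6} the worst case is 4.
No size-5 selection achieves below 4.

4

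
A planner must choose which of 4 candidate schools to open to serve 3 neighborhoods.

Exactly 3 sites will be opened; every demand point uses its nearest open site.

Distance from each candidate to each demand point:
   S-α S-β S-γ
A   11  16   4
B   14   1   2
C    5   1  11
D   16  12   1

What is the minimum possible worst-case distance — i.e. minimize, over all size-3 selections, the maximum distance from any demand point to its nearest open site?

Open {A, B, C}.
  Farthest demand point is S-α at distance 5 (to C); all others are ≤ 5.
With {A, C, D} the worst case is 5.
With {B, C, D} the worst case is 5.
No size-3 selection achieves below 5.

5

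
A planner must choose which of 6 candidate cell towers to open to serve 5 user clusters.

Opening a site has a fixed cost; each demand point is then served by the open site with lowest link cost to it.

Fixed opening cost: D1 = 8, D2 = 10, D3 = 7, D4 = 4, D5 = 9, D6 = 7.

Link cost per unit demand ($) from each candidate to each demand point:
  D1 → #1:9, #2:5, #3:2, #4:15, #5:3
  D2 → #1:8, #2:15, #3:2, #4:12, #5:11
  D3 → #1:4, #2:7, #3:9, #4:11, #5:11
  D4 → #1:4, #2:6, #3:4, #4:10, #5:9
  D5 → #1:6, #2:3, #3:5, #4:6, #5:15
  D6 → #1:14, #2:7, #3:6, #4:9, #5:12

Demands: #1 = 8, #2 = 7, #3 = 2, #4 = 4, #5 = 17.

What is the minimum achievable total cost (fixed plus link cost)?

153

Open {D1, D4, D5}: assign each demand point to its cheapest open site.
  #1→D4 8×4=32, #2→D5 7×3=21, #3→D1 2×2=4, #4→D5 4×6=24, #5→D1 17×3=51
  link cost 132, fixed 21 → total 153.
Compare {D1, D3, D5}: link cost 132 + fixed 24 = 156.
Compare {D1, D3, D4, D5}: link cost 132 + fixed 28 = 160.
Compare {D1, D4, D5, D6}: link cost 132 + fixed 28 = 160.
All other subsets cost ≥ 156. Minimum total cost: 153.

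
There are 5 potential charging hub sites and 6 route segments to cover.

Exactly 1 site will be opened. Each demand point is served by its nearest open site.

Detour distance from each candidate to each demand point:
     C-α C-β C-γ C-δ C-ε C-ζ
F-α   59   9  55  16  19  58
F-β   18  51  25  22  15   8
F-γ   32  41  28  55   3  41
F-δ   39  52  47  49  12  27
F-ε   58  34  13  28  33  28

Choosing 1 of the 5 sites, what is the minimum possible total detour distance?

Open {F-β}.
  C-α→F-β 18, C-β→F-β 51, C-γ→F-β 25, C-δ→F-β 22, C-ε→F-β 15, C-ζ→F-β 8  ⇒ total 139.
Compare {F-ε}: total 194.
Compare {F-γ}: total 200.
No size-1 selection does better; minimum is 139.

139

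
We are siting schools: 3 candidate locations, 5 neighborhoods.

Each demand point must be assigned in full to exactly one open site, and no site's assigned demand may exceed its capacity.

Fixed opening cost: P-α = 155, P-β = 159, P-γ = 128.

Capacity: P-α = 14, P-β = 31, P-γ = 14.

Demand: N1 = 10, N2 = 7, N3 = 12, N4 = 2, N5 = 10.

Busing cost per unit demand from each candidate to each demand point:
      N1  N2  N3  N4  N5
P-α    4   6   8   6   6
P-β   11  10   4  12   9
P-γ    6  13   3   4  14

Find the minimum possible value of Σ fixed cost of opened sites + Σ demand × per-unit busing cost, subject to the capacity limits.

563

Open {P-β, P-γ}; cheapest assignment that respects the capacities:
  P-β (cap 31, load 29): N2, N3, N5 — cost 7×10 + 12×4 + 10×9 = 208
  P-γ (cap 14, load 12): N1, N4 — cost 10×6 + 2×4 = 68
  Shipping 276, fixed 287 → total 563.
  Any other capacity-feasible assignment to {P-β, P-γ} ships for at least 276.
Compare {P-α, P-β}: its best feasible assignment gives total 574.
Compare {P-α, P-β, P-γ}: its best feasible assignment gives total 686.
Every other set of open sites that can feasibly serve all demand totals ≥ 574 even under its best assignment. Minimum: 563.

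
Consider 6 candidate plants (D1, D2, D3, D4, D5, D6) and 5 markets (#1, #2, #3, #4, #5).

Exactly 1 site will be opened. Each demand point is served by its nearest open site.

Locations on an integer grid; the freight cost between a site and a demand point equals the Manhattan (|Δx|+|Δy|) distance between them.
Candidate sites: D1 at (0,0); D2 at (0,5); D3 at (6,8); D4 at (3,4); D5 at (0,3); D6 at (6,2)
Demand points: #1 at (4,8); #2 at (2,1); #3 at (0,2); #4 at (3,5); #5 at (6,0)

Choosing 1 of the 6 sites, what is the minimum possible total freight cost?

22

Open {D4}.
  #1→D4 5, #2→D4 4, #3→D4 5, #4→D4 1, #5→D4 7  ⇒ total 22.
Compare {D6}: total 27.
Compare {D5}: total 28.
No size-1 selection does better; minimum is 22.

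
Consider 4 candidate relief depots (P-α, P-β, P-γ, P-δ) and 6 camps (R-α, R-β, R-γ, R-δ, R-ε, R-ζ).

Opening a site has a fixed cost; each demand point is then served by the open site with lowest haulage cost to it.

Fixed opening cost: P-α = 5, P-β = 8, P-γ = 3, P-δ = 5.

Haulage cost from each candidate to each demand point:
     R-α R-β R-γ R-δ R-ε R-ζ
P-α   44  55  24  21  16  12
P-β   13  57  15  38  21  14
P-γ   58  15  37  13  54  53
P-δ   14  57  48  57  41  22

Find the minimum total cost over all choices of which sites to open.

Open {P-α, P-β, P-γ}: assign each demand point to its cheapest open site.
  R-α→P-β 13, R-β→P-γ 15, R-γ→P-β 15, R-δ→P-γ 13, R-ε→P-α 16, R-ζ→P-α 12
  haulage cost 84, fixed 16 → total 100.
Compare {P-β, P-γ}: haulage cost 91 + fixed 11 = 102.
Compare {P-α, P-β, P-γ, P-δ}: haulage cost 84 + fixed 21 = 105.
Compare {P-α, P-γ, P-δ}: haulage cost 94 + fixed 13 = 107.
All other subsets cost ≥ 102. Minimum total cost: 100.

100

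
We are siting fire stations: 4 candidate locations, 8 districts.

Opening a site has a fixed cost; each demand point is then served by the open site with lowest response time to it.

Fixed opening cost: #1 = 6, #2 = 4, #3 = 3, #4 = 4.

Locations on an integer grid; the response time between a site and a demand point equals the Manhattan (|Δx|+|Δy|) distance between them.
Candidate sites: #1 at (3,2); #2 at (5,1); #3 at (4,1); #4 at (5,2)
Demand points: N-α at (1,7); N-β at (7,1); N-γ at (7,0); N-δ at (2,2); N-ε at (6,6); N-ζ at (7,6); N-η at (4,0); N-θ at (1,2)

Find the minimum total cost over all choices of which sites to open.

Open {#1, #2}: assign each demand point to its cheapest open site.
  N-α→#1 7, N-β→#2 2, N-γ→#2 3, N-δ→#1 1, N-ε→#2 6, N-ζ→#2 7, N-η→#2 2, N-θ→#1 2
  response time 30, fixed 10 → total 40.
Compare {#4}: response time 37 + fixed 4 = 41.
Compare {#1, #4}: response time 31 + fixed 10 = 41.
Compare {#3}: response time 39 + fixed 3 = 42.
All other subsets cost ≥ 41. Minimum total cost: 40.

40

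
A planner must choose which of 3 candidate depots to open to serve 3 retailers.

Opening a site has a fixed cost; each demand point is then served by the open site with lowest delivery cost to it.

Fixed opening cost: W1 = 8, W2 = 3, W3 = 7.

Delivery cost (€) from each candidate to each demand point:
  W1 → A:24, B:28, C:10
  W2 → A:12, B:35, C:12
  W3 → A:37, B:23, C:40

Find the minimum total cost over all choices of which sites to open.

Open {W2, W3}: assign each demand point to its cheapest open site.
  A→W2 12, B→W3 23, C→W2 12
  delivery cost 47, fixed 10 → total 57.
Compare {W1, W2}: delivery cost 50 + fixed 11 = 61.
Compare {W2}: delivery cost 59 + fixed 3 = 62.
Compare {W1, W2, W3}: delivery cost 45 + fixed 18 = 63.
All other subsets cost ≥ 61. Minimum total cost: 57.

57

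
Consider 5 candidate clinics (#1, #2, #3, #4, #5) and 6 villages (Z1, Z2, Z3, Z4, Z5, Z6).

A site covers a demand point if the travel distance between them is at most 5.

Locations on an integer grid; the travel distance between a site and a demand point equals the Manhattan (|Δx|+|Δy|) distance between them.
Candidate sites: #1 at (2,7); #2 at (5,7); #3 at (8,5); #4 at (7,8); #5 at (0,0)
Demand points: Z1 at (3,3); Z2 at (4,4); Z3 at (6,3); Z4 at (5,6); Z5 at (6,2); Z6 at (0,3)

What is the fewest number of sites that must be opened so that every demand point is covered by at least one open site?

3

Coverage sets (demand points within 5 of each site):
  #1: {Z1, Z2, Z4}
  #2: {Z2, Z3, Z4}
  #3: {Z2, Z3, Z4, Z5}
  #4: {Z4}
  #5: {Z6}
No 2 sites suffice: every size-2 union leaves at least one demand point uncovered.
But {#1, #3, #5} covers everything, so the minimum is 3.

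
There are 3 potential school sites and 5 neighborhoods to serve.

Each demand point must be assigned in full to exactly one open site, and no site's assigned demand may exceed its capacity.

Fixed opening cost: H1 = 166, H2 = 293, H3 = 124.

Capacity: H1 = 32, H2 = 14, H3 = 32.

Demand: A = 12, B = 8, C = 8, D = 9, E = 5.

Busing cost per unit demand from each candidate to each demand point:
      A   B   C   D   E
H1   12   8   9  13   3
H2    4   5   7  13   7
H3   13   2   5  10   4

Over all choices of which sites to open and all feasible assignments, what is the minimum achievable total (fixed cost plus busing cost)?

Open {H1, H3}; cheapest assignment that respects the capacities:
  H1 (cap 32, load 17): A, E — cost 12×12 + 5×3 = 159
  H3 (cap 32, load 25): B, C, D — cost 8×2 + 8×5 + 9×10 = 146
  Shipping 305, fixed 290 → total 595.
  Any other capacity-feasible assignment to {H1, H3} ships for at least 305.
Compare {H2, H3}: its best feasible assignment gives total 631.
Compare {H1, H2}: its best feasible assignment gives total 775.
Every other set of open sites that can feasibly serve all demand totals ≥ 631 even under its best assignment. Minimum: 595.

595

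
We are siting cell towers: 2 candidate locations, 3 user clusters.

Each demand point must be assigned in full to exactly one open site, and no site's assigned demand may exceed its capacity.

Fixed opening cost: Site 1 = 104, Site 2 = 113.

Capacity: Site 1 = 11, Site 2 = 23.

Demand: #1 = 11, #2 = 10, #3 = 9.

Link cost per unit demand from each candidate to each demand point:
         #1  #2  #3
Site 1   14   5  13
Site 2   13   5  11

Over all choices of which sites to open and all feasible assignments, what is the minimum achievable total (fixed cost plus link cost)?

Open {Site 1, Site 2}; cheapest assignment that respects the capacities:
  Site 1 (cap 11, load 10): #2 — cost 10×5 = 50
  Site 2 (cap 23, load 20): #1, #3 — cost 11×13 + 9×11 = 242
  Shipping 292, fixed 217 → total 509.
  Any other capacity-feasible assignment to {Site 1, Site 2} ships for at least 292.
Total demand is 30 and no other set of sites has combined capacity ≥ 30, so {Site 1, Site 2} is the only feasible choice of open sites. Minimum: 509.

509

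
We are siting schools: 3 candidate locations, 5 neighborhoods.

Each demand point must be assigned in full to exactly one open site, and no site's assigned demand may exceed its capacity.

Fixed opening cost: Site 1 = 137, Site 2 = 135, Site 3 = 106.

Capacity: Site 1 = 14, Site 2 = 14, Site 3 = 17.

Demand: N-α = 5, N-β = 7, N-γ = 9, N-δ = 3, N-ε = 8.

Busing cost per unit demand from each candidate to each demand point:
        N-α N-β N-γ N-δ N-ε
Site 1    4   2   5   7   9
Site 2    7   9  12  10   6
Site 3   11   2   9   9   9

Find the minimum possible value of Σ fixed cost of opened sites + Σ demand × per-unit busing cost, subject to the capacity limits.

Open {Site 1, Site 2, Site 3}; cheapest assignment that respects the capacities:
  Site 1 (cap 14, load 14): N-α, N-γ — cost 5×4 + 9×5 = 65
  Site 2 (cap 14, load 8): N-ε — cost 8×6 = 48
  Site 3 (cap 17, load 10): N-β, N-δ — cost 7×2 + 3×9 = 41
  Shipping 154, fixed 378 → total 532.
  Any other capacity-feasible assignment to {Site 1, Site 2, Site 3} ships for at least 154.
Total demand is 32 and no other set of sites has combined capacity ≥ 32, so {Site 1, Site 2, Site 3} is the only feasible choice of open sites. Minimum: 532.

532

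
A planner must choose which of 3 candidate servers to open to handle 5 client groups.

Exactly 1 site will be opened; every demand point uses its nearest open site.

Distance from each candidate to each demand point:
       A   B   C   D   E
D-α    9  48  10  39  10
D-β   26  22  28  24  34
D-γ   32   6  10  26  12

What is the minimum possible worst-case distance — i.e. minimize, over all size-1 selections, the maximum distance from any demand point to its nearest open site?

32

Open {D-γ}.
  Farthest demand point is A at distance 32 (to D-γ); all others are ≤ 32.
With {D-β} the worst case is 34.
With {D-α} the worst case is 48.
No size-1 selection achieves below 32.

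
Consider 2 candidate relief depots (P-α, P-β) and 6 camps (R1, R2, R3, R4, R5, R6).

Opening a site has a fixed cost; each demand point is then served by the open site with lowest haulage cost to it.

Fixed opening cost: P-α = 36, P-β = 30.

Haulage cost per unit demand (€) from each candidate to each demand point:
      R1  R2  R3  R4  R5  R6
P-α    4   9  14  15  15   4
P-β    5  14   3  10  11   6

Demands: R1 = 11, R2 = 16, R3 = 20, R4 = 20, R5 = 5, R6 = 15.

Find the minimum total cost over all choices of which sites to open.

629

Open {P-α, P-β}: assign each demand point to its cheapest open site.
  R1→P-α 11×4=44, R2→P-α 16×9=144, R3→P-β 20×3=60, R4→P-β 20×10=200, R5→P-β 5×11=55, R6→P-α 15×4=60
  haulage cost 563, fixed 66 → total 629.
Compare {P-β}: haulage cost 684 + fixed 30 = 714.
Compare {P-α}: haulage cost 903 + fixed 36 = 939.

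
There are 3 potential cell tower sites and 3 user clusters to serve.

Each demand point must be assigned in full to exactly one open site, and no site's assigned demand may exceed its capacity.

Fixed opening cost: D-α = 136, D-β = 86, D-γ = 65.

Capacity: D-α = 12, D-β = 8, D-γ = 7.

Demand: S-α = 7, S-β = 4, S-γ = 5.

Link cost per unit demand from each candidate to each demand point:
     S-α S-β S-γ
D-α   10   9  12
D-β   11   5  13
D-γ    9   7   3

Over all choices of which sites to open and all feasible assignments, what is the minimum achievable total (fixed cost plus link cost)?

Open {D-α, D-γ}; cheapest assignment that respects the capacities:
  D-α (cap 12, load 11): S-α, S-β — cost 7×10 + 4×9 = 106
  D-γ (cap 7, load 5): S-γ — cost 5×3 = 15
  Shipping 121, fixed 201 → total 322.
  Any other capacity-feasible assignment to {D-α, D-γ} ships for at least 121.
Compare {D-α, D-β}: its best feasible assignment gives total 372.
Compare {D-α, D-β, D-γ}: its best feasible assignment gives total 392.
Every other set of open sites that can feasibly serve all demand totals ≥ 372 even under its best assignment. Minimum: 322.

322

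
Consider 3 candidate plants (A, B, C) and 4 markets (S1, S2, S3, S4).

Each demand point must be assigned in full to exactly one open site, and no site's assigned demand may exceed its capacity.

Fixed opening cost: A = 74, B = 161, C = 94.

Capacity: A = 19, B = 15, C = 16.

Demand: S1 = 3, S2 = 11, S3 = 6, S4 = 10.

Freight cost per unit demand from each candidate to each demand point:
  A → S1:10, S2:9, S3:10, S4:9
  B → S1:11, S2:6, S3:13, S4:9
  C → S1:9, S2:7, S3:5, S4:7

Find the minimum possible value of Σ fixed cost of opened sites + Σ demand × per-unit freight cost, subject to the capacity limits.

Open {A, C}; cheapest assignment that respects the capacities:
  A (cap 19, load 14): S1, S2 — cost 3×10 + 11×9 = 129
  C (cap 16, load 16): S3, S4 — cost 6×5 + 10×7 = 100
  Shipping 229, fixed 168 → total 397.
  Any other capacity-feasible assignment to {A, C} ships for at least 229.
Compare {B, C}: its best feasible assignment gives total 454.
Compare {A, B}: its best feasible assignment gives total 481.
Every other set of open sites that can feasibly serve all demand totals ≥ 454 even under its best assignment. Minimum: 397.

397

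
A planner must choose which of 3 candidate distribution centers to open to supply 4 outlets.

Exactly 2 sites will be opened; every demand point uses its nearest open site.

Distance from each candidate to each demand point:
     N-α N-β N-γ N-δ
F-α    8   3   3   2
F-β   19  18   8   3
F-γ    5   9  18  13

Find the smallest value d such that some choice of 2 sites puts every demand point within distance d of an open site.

Open {F-α, F-γ}.
  Farthest demand point is N-α at distance 5 (to F-γ); all others are ≤ 5.
With {F-α, F-β} the worst case is 8.
With {F-β, F-γ} the worst case is 9.
No size-2 selection achieves below 5.

5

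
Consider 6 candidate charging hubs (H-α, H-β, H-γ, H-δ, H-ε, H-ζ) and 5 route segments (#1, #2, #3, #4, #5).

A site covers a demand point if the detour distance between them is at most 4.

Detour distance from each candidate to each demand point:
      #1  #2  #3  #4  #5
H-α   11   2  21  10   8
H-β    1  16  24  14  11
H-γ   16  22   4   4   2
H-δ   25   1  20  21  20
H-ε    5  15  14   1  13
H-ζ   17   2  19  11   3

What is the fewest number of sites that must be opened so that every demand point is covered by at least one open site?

Coverage sets (demand points within 4 of each site):
  H-α: {#2}
  H-β: {#1}
  H-γ: {#3, #4, #5}
  H-δ: {#2}
  H-ε: {#4}
  H-ζ: {#2, #5}
No 2 sites suffice: every size-2 union leaves at least one demand point uncovered.
But {H-α, H-β, H-γ} covers everything, so the minimum is 3.

3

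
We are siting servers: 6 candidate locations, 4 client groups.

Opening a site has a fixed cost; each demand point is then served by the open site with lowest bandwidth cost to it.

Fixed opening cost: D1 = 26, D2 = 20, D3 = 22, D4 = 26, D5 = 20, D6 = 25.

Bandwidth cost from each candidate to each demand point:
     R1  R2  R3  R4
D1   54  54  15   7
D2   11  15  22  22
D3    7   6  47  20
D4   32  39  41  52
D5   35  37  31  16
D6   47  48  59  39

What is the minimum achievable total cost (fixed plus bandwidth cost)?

Open {D1, D3}: assign each demand point to its cheapest open site.
  R1→D3 7, R2→D3 6, R3→D1 15, R4→D1 7
  bandwidth cost 35, fixed 48 → total 83.
Compare {D2}: bandwidth cost 70 + fixed 20 = 90.
Compare {D1, D2}: bandwidth cost 48 + fixed 46 = 94.
Compare {D2, D3}: bandwidth cost 55 + fixed 42 = 97.
All other subsets cost ≥ 90. Minimum total cost: 83.

83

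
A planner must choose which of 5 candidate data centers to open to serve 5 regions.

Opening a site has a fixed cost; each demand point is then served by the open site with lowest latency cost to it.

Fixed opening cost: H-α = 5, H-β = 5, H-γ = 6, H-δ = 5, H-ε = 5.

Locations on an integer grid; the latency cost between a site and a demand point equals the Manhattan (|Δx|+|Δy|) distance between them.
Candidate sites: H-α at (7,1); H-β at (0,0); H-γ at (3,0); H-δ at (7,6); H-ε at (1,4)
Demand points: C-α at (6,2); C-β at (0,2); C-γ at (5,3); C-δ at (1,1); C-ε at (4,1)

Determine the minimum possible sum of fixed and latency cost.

23

Open {H-α, H-β}: assign each demand point to its cheapest open site.
  C-α→H-α 2, C-β→H-β 2, C-γ→H-α 4, C-δ→H-β 2, C-ε→H-α 3
  latency cost 13, fixed 10 → total 23.
Compare {H-α, H-ε}: latency cost 15 + fixed 10 = 25.
Compare {H-γ}: latency cost 20 + fixed 6 = 26.
Compare {H-α, H-γ}: latency cost 16 + fixed 11 = 27.
All other subsets cost ≥ 25. Minimum total cost: 23.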